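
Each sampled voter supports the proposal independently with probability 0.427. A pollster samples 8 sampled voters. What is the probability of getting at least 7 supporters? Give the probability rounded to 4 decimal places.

0.0130

X ~ Binomial(8, 0.427); P(X ≥ 7) = Σ C(8,k) p^k (1−p)^(8−k) over k:
  k=7: C(8,7)·0.427^7·0.573^1 = 0.011864
  k=8: C(8,8)·0.427^8·0.573^0 = 0.001105
Total = 0.012969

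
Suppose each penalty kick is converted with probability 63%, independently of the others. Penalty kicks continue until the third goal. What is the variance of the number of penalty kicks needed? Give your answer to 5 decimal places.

Y = total penalty kicks until the third success; negative binomial with r=3, p=0.63.
Var(Y) = r(1−p)/p² = 3·0.37 / 0.63² = 2.7966742

2.79667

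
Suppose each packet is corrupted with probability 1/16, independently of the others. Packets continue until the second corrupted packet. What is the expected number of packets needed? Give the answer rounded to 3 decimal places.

Y = total packets until the second success; negative binomial with r=2, p=0.0625.
E[Y] = r / p = 2 / 0.0625 = 32.00000

32.000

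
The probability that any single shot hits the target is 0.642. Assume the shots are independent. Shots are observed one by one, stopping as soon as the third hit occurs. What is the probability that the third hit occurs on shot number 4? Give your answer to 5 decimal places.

0.28419

Y = trial on which the third success occurs; negative binomial, r=3, p=0.642.
P(Y=4) = C(3,2) · p^3 · (1−p)^1
= 3 · 0.26461 · 0.358 = 0.2841904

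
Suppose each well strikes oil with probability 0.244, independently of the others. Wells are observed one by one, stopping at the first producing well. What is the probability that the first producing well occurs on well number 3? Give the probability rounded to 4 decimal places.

Geometric (trials to first success), p = 0.244.
P(Y = 3) = (1−p)^2 · p = 0.57154 · 0.244 = 0.139455

0.1395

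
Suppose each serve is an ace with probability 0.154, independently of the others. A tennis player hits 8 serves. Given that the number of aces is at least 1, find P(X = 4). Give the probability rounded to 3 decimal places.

0.027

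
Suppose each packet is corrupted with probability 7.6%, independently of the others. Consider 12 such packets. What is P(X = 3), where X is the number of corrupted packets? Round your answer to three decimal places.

0.047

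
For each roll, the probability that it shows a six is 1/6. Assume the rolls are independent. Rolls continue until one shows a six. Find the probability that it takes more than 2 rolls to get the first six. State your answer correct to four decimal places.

0.6944

Y = number of rolls to the first success; geometric, p = 0.166667.
P(Y > 2) = P(first 2 all fail) = (1−p)^2 = 0.694444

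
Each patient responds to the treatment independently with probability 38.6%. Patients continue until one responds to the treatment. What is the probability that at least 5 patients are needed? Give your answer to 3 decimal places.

Y = number of patients to the first success; geometric, p = 0.386.
P(Y > 4) = P(first 4 all fail) = (1−p)^4 = 0.14213

0.142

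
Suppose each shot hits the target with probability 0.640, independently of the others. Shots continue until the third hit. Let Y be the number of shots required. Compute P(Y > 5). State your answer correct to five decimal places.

Needing more than 5 shots ⇔ fewer than 3 successes in the first 5. With X ~ Binomial(5, 0.64), P(Y > 5) = P(X ≤ 2).
  k=0: C(5,0)·0.64^0·0.36^5 = 0.0060466
  k=1: C(5,1)·0.64^1·0.36^4 = 0.0537477
  k=2: C(5,2)·0.64^2·0.36^3 = 0.1911030
P(X ≤ 2) = 0.2508973

0.25090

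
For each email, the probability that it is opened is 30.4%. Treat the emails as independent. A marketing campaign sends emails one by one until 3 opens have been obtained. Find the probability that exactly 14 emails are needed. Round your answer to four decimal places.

0.0407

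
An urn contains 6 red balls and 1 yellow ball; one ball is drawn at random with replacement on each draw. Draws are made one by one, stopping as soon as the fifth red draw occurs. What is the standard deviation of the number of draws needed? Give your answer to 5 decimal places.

Y = total draws until the fifth success; negative binomial with r=5, p=0.857143.
SD(Y) = √[r(1−p)/p²] = √(0.9722222) = 0.9860133

0.98601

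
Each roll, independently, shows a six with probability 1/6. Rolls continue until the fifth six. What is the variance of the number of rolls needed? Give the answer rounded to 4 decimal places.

150.0000

Y = total rolls until the fifth success; negative binomial with r=5, p=0.166667.
Var(Y) = r(1−p)/p² = 5·0.833333 / 0.166667² = 150.000000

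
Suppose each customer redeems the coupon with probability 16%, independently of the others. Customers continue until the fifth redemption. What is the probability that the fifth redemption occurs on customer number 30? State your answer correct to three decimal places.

0.032

Y = trial on which the fifth success occurs; negative binomial, r=5, p=0.16.
P(Y=30) = C(29,4) · p^5 · (1−p)^25
= 23751 · 0.00010486 · 0.012793 = 0.03186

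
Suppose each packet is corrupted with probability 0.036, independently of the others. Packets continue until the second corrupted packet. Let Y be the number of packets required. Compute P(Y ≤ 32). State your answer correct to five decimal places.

0.32095

Finishing within 32 packets ⇔ at least 2 successes in the first 32. With X ~ Binomial(32, 0.036), P(Y ≤ 32) = 1 − P(X ≤ 1).
  k=0: C(32,0)·0.036^0·0.964^32 = 0.3093607
  k=1: C(32,1)·0.036^1·0.964^31 = 0.3696924
1 − 0.6790531 = 0.3209469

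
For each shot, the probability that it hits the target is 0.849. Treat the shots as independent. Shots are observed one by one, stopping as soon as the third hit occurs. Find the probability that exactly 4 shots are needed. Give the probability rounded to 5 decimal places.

0.27722

Y = trial on which the third success occurs; negative binomial, r=3, p=0.849.
P(Y=4) = C(3,2) · p^3 · (1−p)^1
= 3 · 0.61196 · 0.151 = 0.2772179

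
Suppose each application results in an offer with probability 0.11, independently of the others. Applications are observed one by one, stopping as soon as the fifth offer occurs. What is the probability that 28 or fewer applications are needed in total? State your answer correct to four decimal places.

0.1886

Finishing within 28 applications ⇔ at least 5 successes in the first 28. With X ~ Binomial(28, 0.11), P(Y ≤ 28) = 1 − P(X ≤ 4).
  k=0: C(28,0)·0.11^0·0.89^28 = 0.038275
  k=1: C(28,1)·0.11^1·0.89^27 = 0.132459
  k=2: C(28,2)·0.11^2·0.89^26 = 0.221013
  k=3: C(28,3)·0.11^3·0.89^25 = 0.236740
  k=4: C(28,4)·0.11^4·0.89^24 = 0.182875
1 − 0.811362 = 0.188638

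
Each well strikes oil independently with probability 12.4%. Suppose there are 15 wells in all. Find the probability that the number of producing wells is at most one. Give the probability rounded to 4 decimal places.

0.4287

X ~ Binomial(15, 0.124); P(X ≤ 1) = Σ C(15,k) p^k (1−p)^(15−k) over k:
  k=0: C(15,0)·0.124^0·0.876^15 = 0.137266
  k=1: C(15,1)·0.124^1·0.876^14 = 0.291454
Total = 0.428720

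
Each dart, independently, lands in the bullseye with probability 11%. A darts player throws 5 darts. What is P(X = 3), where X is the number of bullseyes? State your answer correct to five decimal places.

0.01054

X ~ Binomial(n=5, p=0.11).
P(X=3) = C(5,3) · p^3 · (1−p)^2
= 10 · 0.001331 · 0.7921 = 0.0105429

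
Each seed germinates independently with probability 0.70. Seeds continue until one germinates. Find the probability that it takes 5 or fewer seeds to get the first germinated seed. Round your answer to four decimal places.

0.9976

Y = number of seeds to the first success; geometric, p = 0.70.
P(Y ≤ 5) = 1 − (1−p)^5 = 1 − 0.002430 = 0.997570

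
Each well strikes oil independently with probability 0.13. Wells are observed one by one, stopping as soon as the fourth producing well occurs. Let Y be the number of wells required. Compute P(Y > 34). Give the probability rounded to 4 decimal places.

0.3388

Needing more than 34 wells ⇔ fewer than 4 successes in the first 34. With X ~ Binomial(34, 0.13), P(Y > 34) = P(X ≤ 3).
  k=0: C(34,0)·0.13^0·0.87^34 = 0.008783
  k=1: C(34,1)·0.13^1·0.87^33 = 0.044623
  k=2: C(34,2)·0.13^2·0.87^32 = 0.110018
  k=3: C(34,3)·0.13^3·0.87^31 = 0.175355
P(X ≤ 3) = 0.338780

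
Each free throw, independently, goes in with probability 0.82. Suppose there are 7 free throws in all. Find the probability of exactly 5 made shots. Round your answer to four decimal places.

X ~ Binomial(n=7, p=0.82).
P(X=5) = C(7,5) · p^5 · (1−p)^2
= 21 · 0.37074 · 0.0324 = 0.252251

0.2523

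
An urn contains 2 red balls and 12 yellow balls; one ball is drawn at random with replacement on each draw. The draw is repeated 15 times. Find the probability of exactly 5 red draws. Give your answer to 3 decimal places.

0.038

X ~ Binomial(n=15, p=0.142857).
P(X=5) = C(15,5) · p^5 · (1−p)^10
= 3003 · 5.9499e-05 · 0.21406 = 0.03825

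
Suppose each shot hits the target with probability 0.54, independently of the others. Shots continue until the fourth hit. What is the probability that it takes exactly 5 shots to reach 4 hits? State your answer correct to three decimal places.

0.156

Y = trial on which the fourth success occurs; negative binomial, r=4, p=0.54.
P(Y=5) = C(4,3) · p^4 · (1−p)^1
= 4 · 0.085031 · 0.46 = 0.15646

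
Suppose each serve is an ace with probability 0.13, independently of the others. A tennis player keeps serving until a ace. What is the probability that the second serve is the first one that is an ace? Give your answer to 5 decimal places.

0.11310

Geometric (trials to first success), p = 0.13.
P(Y = 2) = (1−p)^1 · p = 0.87 · 0.13 = 0.1131000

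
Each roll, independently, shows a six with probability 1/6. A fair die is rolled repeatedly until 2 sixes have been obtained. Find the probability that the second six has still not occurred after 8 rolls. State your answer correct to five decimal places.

0.60468

Needing more than 8 rolls ⇔ fewer than 2 successes in the first 8. With X ~ Binomial(8, 0.166667), P(Y > 8) = P(X ≤ 1).
  k=0: C(8,0)·0.166667^0·0.833333^8 = 0.2325680
  k=1: C(8,1)·0.166667^1·0.833333^7 = 0.3721089
P(X ≤ 1) = 0.6046769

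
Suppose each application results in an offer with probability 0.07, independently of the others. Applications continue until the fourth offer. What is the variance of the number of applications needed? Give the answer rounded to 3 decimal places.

Y = total applications until the fourth success; negative binomial with r=4, p=0.07.
Var(Y) = r(1−p)/p² = 4·0.93 / 0.07² = 759.18367

759.184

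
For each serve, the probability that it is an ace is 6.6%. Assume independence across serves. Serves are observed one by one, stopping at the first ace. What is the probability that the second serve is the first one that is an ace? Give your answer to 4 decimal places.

0.0616

Geometric (trials to first success), p = 0.066.
P(Y = 2) = (1−p)^1 · p = 0.934 · 0.066 = 0.061644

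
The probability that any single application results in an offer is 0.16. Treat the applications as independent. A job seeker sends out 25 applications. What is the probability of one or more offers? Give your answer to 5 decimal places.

P(at least one) = 1 − P(none) = 1 − (1 − 0.16)^25
= 1 − 0.0127933 = 0.9872067

0.98721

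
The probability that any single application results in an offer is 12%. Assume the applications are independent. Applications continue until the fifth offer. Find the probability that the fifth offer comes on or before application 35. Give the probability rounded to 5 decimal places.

0.41249

Finishing within 35 applications ⇔ at least 5 successes in the first 35. With X ~ Binomial(35, 0.12), P(Y ≤ 35) = 1 − P(X ≤ 4).
  k=0: C(35,0)·0.12^0·0.88^35 = 0.0113997
  k=1: C(35,1)·0.12^1·0.88^34 = 0.0544077
  k=2: C(35,2)·0.12^2·0.88^33 = 0.1261269
  k=3: C(35,3)·0.12^3·0.88^32 = 0.1891903
  k=4: C(35,4)·0.12^4·0.88^31 = 0.2063894
1 − 0.5875140 = 0.4124860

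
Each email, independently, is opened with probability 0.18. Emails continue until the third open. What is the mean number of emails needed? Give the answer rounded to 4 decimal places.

Y = total emails until the third success; negative binomial with r=3, p=0.18.
E[Y] = r / p = 3 / 0.18 = 16.666667

16.6667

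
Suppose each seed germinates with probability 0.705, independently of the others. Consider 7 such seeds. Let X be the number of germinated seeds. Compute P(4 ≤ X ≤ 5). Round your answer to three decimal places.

X ~ Binomial(7, 0.705); P(4 ≤ X ≤ 5) = Σ C(7,k) p^k (1−p)^(7−k) over k:
  k=4: C(7,4)·0.705^4·0.295^3 = 0.22197
  k=5: C(7,5)·0.705^5·0.295^2 = 0.31828
Total = 0.54025

0.540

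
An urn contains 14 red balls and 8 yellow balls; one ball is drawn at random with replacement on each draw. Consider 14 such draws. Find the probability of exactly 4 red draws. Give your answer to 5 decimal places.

0.00664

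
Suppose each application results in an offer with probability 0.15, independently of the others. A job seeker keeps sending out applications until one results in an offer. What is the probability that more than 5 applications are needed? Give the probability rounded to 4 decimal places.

0.4437

Y = number of applications to the first success; geometric, p = 0.15.
P(Y > 5) = P(first 5 all fail) = (1−p)^5 = 0.443705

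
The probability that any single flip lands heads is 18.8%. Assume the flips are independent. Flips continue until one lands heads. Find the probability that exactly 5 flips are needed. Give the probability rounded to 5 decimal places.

Geometric (trials to first success), p = 0.188.
P(Y = 5) = (1−p)^4 · p = 0.43473 · 0.188 = 0.0817301

0.08173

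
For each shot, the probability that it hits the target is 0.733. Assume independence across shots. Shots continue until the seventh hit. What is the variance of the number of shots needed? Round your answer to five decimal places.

3.47857

Y = total shots until the seventh success; negative binomial with r=7, p=0.733.
Var(Y) = r(1−p)/p² = 7·0.267 / 0.733² = 3.4785748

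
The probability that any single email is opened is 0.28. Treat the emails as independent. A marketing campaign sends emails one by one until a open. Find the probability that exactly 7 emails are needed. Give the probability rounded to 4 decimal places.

0.0390

Geometric (trials to first success), p = 0.28.
P(Y = 7) = (1−p)^6 · p = 0.13931 · 0.28 = 0.039008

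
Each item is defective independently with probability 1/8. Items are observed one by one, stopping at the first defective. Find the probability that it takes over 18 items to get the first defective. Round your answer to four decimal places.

0.0904

Y = number of items to the first success; geometric, p = 0.125.
P(Y > 18) = P(first 18 all fail) = (1−p)^18 = 0.090395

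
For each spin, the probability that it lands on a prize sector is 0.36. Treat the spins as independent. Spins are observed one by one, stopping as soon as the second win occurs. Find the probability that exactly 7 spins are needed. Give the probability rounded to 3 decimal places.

Y = trial on which the second success occurs; negative binomial, r=2, p=0.36.
P(Y=7) = C(6,1) · p^2 · (1−p)^5
= 6 · 0.1296 · 0.10737 = 0.08349

0.083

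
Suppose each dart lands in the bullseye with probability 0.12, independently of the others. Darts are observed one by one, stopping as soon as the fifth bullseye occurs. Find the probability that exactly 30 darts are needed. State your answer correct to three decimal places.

Y = trial on which the fifth success occurs; negative binomial, r=5, p=0.12.
P(Y=30) = C(29,4) · p^5 · (1−p)^25
= 23751 · 2.4883e-05 · 0.040932 = 0.02419

0.024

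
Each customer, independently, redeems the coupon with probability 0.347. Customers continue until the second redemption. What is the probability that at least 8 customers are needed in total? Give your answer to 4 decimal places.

0.2390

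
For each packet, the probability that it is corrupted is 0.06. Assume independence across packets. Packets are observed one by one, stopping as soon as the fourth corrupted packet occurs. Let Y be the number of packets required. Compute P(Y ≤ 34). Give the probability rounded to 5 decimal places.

0.14456

Finishing within 34 packets ⇔ at least 4 successes in the first 34. With X ~ Binomial(34, 0.06), P(Y ≤ 34) = 1 − P(X ≤ 3).
  k=0: C(34,0)·0.06^0·0.94^34 = 0.1219964
  k=1: C(34,1)·0.06^1·0.94^33 = 0.2647581
  k=2: C(34,2)·0.06^2·0.94^32 = 0.2788410
  k=3: C(34,3)·0.06^3·0.94^31 = 0.1898492
1 − 0.8554448 = 0.1445552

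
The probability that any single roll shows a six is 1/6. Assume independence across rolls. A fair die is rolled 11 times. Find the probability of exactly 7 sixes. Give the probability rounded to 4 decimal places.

X ~ Binomial(n=11, p=0.166667).
P(X=7) = C(11,7) · p^7 · (1−p)^4
= 330 · 3.5722e-06 · 0.48225 = 0.000568

0.0006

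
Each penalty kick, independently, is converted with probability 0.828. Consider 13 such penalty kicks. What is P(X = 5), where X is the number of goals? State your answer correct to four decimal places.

0.0004

X ~ Binomial(n=13, p=0.828).
P(X=5) = C(13,5) · p^5 · (1−p)^8
= 1287 · 0.38918 · 7.66e-07 = 0.000384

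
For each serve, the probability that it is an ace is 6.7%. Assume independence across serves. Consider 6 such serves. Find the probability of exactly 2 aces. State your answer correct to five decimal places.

0.05102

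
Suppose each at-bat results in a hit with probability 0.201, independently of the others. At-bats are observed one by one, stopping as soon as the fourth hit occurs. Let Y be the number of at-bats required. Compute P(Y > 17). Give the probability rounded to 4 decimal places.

Needing more than 17 at-bats ⇔ fewer than 4 successes in the first 17. With X ~ Binomial(17, 0.201), P(Y > 17) = P(X ≤ 3).
  k=0: C(17,0)·0.201^0·0.799^17 = 0.022044
  k=1: C(17,1)·0.201^1·0.799^16 = 0.094274
  k=2: C(17,2)·0.201^2·0.799^15 = 0.189729
  k=3: C(17,3)·0.201^3·0.799^14 = 0.238645
P(X ≤ 3) = 0.544692

0.5447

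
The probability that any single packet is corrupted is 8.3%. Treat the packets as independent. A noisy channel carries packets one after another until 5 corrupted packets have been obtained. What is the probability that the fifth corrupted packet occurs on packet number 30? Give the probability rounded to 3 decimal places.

0.011

Y = trial on which the fifth success occurs; negative binomial, r=5, p=0.083.
P(Y=30) = C(29,4) · p^5 · (1−p)^25
= 23751 · 3.939e-06 · 0.11461 = 0.01072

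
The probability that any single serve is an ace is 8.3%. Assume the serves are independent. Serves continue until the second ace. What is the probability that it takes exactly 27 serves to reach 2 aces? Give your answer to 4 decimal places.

Y = trial on which the second success occurs; negative binomial, r=2, p=0.083.
P(Y=27) = C(26,1) · p^2 · (1−p)^25
= 26 · 0.006889 · 0.11461 = 0.020529

0.0205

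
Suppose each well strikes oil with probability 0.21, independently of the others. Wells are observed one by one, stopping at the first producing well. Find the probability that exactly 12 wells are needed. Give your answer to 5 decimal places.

Geometric (trials to first success), p = 0.21.
P(Y = 12) = (1−p)^11 · p = 0.074799 · 0.21 = 0.0157079

0.01571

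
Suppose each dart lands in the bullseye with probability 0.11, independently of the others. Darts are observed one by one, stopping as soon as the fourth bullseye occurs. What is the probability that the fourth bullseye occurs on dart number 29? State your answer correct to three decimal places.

0.026

Y = trial on which the fourth success occurs; negative binomial, r=4, p=0.11.
P(Y=29) = C(28,3) · p^4 · (1−p)^25
= 3276 · 0.00014641 · 0.054294 = 0.02604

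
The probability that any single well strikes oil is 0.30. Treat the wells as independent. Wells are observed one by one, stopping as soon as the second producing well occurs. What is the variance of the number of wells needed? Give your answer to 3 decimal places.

15.556

Y = total wells until the second success; negative binomial with r=2, p=0.30.
Var(Y) = r(1−p)/p² = 2·0.70 / 0.30² = 15.55556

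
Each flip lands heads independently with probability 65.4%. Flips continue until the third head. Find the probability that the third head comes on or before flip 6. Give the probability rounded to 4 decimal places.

0.8869

Finishing within 6 flips ⇔ at least 3 successes in the first 6. With X ~ Binomial(6, 0.654), P(Y ≤ 6) = 1 − P(X ≤ 2).
  k=0: C(6,0)·0.654^0·0.346^6 = 0.001716
  k=1: C(6,1)·0.654^1·0.346^5 = 0.019459
  k=2: C(6,2)·0.654^2·0.346^4 = 0.091950
1 − 0.113124 = 0.886876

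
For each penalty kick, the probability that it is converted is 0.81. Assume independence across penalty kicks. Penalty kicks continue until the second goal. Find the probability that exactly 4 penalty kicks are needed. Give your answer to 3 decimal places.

0.071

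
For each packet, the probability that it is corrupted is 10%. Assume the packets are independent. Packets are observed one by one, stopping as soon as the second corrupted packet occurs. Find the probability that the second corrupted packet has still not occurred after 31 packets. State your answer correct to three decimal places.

0.170

Needing more than 31 packets ⇔ fewer than 2 successes in the first 31. With X ~ Binomial(31, 0.10), P(Y > 31) = P(X ≤ 1).
  k=0: C(31,0)·0.10^0·0.90^31 = 0.03815
  k=1: C(31,1)·0.10^1·0.90^30 = 0.13141
P(X ≤ 1) = 0.16956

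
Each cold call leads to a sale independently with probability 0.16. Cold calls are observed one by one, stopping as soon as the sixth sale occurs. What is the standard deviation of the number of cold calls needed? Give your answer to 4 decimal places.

14.0312

Y = total cold calls until the sixth success; negative binomial with r=6, p=0.16.
SD(Y) = √[r(1−p)/p²] = √(196.875000) = 14.031215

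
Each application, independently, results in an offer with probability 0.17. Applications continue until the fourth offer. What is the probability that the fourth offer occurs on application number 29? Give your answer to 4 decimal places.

Y = trial on which the fourth success occurs; negative binomial, r=4, p=0.17.
P(Y=29) = C(28,3) · p^4 · (1−p)^25
= 3276 · 0.00083521 · 0.0094831 = 0.025947

0.0259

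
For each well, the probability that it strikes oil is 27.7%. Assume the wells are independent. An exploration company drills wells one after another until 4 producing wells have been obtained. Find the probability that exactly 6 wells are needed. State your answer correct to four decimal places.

Y = trial on which the fourth success occurs; negative binomial, r=4, p=0.277.
P(Y=6) = C(5,3) · p^4 · (1−p)^2
= 10 · 0.0058873 · 0.52273 = 0.030775

0.0308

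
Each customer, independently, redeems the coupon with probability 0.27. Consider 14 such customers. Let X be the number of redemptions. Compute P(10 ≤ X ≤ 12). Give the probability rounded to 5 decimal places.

X ~ Binomial(14, 0.27); P(10 ≤ X ≤ 12) = Σ C(14,k) p^k (1−p)^(14−k) over k:
  k=10: C(14,10)·0.27^10·0.73^4 = 0.0005853
  k=11: C(14,11)·0.27^11·0.73^3 = 0.0000787
  k=12: C(14,12)·0.27^12·0.73^2 = 0.0000073
Total = 0.0006713

0.00067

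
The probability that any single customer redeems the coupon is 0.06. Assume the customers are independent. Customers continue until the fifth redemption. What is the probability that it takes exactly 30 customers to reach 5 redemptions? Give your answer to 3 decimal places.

Y = trial on which the fifth success occurs; negative binomial, r=5, p=0.06.
P(Y=30) = C(29,4) · p^5 · (1−p)^25
= 23751 · 7.776e-07 · 0.21291 = 0.00393

0.004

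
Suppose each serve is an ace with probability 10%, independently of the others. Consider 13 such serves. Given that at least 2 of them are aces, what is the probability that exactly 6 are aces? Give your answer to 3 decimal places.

X ~ Binomial(13, 0.10). Want P(X=6 | X≥2) = P(X=6) / P(X≥2).
P(X=6) = C(13,6)·0.10^6·0.90^7 = 0.00082
P(X≥2) = 1 − 0.25419 − 0.36716 = 0.37866
Ratio = 0.00082 / 0.37866 = 0.00217

0.002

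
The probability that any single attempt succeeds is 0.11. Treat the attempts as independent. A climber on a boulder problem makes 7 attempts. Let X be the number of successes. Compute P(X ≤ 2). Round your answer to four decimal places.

X ~ Binomial(7, 0.11); P(X ≤ 2) = Σ C(7,k) p^k (1−p)^(7−k) over k:
  k=0: C(7,0)·0.11^0·0.89^7 = 0.442313
  k=1: C(7,1)·0.11^1·0.89^6 = 0.382676
  k=2: C(7,2)·0.11^2·0.89^5 = 0.141891
Total = 0.966880

0.9669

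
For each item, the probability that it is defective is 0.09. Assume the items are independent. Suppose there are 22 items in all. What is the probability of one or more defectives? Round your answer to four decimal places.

P(at least one) = 1 − P(none) = 1 − (1 − 0.09)^22
= 1 − 0.125577 = 0.874423

0.8744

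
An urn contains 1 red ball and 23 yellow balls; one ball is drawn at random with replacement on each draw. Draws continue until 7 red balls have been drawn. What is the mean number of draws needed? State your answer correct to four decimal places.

Y = total draws until the seventh success; negative binomial with r=7, p=0.041667.
E[Y] = r / p = 7 / 0.041667 = 168.000000

168.0000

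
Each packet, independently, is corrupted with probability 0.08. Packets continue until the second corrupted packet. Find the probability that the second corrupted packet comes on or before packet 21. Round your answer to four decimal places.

0.5094

Finishing within 21 packets ⇔ at least 2 successes in the first 21. With X ~ Binomial(21, 0.08), P(Y ≤ 21) = 1 − P(X ≤ 1).
  k=0: C(21,0)·0.08^0·0.92^21 = 0.173598
  k=1: C(21,1)·0.08^1·0.92^20 = 0.317005
1 − 0.490603 = 0.509397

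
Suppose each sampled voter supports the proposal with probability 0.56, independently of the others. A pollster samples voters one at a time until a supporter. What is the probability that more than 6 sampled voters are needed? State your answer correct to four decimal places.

0.0073

Y = number of sampled voters to the first success; geometric, p = 0.56.
P(Y > 6) = P(first 6 all fail) = (1−p)^6 = 0.007256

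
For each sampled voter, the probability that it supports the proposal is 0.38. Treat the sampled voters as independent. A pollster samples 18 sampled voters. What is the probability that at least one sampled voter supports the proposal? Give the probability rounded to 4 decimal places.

0.9998

P(at least one) = 1 − P(none) = 1 − (1 − 0.38)^18
= 1 − 0.000183 = 0.999817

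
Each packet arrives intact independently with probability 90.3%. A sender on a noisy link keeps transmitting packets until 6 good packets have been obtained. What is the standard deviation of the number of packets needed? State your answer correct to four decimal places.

Y = total packets until the sixth success; negative binomial with r=6, p=0.903.
SD(Y) = √[r(1−p)/p²] = √(0.713752) = 0.844839

0.8448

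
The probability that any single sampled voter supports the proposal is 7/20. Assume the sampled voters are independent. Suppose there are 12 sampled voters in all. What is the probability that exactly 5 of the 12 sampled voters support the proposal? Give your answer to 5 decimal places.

0.20392

X ~ Binomial(n=12, p=0.35).
P(X=5) = C(12,5) · p^5 · (1−p)^7
= 792 · 0.0052522 · 0.049022 = 0.2039196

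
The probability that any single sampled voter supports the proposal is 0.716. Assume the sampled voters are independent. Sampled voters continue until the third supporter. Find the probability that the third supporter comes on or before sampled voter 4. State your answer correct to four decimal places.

Finishing within 4 sampled voters ⇔ at least 3 successes in the first 4. With X ~ Binomial(4, 0.716), P(Y ≤ 4) = 1 − P(X ≤ 2).
  k=0: C(4,0)·0.716^0·0.284^4 = 0.006505
  k=1: C(4,1)·0.716^1·0.284^3 = 0.065604
  k=2: C(4,2)·0.716^2·0.284^2 = 0.248093
1 − 0.320202 = 0.679798

0.6798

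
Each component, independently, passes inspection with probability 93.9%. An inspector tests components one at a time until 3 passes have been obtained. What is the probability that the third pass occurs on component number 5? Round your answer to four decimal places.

Y = trial on which the third success occurs; negative binomial, r=3, p=0.939.
P(Y=5) = C(4,2) · p^3 · (1−p)^2
= 6 · 0.82794 · 0.003721 = 0.018484

0.0185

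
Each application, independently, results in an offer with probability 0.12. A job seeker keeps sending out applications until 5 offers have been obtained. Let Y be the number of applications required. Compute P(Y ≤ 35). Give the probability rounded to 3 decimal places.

Finishing within 35 applications ⇔ at least 5 successes in the first 35. With X ~ Binomial(35, 0.12), P(Y ≤ 35) = 1 − P(X ≤ 4).
  k=0: C(35,0)·0.12^0·0.88^35 = 0.01140
  k=1: C(35,1)·0.12^1·0.88^34 = 0.05441
  k=2: C(35,2)·0.12^2·0.88^33 = 0.12613
  k=3: C(35,3)·0.12^3·0.88^32 = 0.18919
  k=4: C(35,4)·0.12^4·0.88^31 = 0.20639
1 − 0.58751 = 0.41249

0.412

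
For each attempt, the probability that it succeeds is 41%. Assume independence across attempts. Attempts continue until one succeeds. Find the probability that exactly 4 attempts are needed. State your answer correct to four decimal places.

Geometric (trials to first success), p = 0.41.
P(Y = 4) = (1−p)^3 · p = 0.20538 · 0.41 = 0.084205

0.0842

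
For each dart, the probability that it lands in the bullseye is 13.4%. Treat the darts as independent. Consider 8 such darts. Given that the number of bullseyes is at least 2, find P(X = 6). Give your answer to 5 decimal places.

X ~ Binomial(8, 0.134). Want P(X=6 | X≥2) = P(X=6) / P(X≥2).
P(X=6) = C(8,6)·0.134^6·0.866^2 = 0.0001216
P(X≥2) = 1 − 0.3163320 − 0.3915796 = 0.2920884
Ratio = 0.0001216 / 0.2920884 = 0.0004162

0.00042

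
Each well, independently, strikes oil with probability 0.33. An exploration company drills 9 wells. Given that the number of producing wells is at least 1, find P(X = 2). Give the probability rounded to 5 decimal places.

0.24425

X ~ Binomial(9, 0.33). Want P(X=2 | X≥1) = P(X=2) / P(X≥1).
P(X=2) = C(9,2)·0.33^2·0.67^7 = 0.2376041
P(X≥1) = 1 − 0.0272065 = 0.9727935
Ratio = 0.2376041 / 0.9727935 = 0.2442493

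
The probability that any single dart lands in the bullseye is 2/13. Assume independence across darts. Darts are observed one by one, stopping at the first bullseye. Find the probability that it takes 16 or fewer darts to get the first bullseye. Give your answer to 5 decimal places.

0.93095

Y = number of darts to the first success; geometric, p = 0.153846.
P(Y ≤ 16) = 1 − (1−p)^16 = 1 − 0.0690541 = 0.9309459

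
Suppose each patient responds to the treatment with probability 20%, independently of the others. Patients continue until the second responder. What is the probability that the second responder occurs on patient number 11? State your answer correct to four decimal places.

0.0537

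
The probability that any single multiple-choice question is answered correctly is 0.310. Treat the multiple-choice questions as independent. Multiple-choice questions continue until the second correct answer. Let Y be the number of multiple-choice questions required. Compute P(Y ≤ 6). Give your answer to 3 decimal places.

0.601

Finishing within 6 multiple-choice questions ⇔ at least 2 successes in the first 6. With X ~ Binomial(6, 0.31), P(Y ≤ 6) = 1 − P(X ≤ 1).
  k=0: C(6,0)·0.31^0·0.69^6 = 0.10792
  k=1: C(6,1)·0.31^1·0.69^5 = 0.29091
1 − 0.39883 = 0.60117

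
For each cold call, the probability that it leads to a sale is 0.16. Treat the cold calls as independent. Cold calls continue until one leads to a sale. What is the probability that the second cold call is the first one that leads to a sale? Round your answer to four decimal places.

Geometric (trials to first success), p = 0.16.
P(Y = 2) = (1−p)^1 · p = 0.84 · 0.16 = 0.134400

0.1344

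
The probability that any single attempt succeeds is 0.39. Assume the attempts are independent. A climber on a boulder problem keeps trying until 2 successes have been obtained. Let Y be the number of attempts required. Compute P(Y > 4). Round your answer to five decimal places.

Needing more than 4 attempts ⇔ fewer than 2 successes in the first 4. With X ~ Binomial(4, 0.39), P(Y > 4) = P(X ≤ 1).
  k=0: C(4,0)·0.39^0·0.61^4 = 0.1384584
  k=1: C(4,1)·0.39^1·0.61^3 = 0.3540904
P(X ≤ 1) = 0.4925488

0.49255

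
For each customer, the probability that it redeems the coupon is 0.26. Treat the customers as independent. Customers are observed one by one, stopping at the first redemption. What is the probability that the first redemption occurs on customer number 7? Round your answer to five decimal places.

0.04269

Geometric (trials to first success), p = 0.26.
P(Y = 7) = (1−p)^6 · p = 0.16421 · 0.26 = 0.0426937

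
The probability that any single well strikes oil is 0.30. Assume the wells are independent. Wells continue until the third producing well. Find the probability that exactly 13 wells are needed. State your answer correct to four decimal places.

Y = trial on which the third success occurs; negative binomial, r=3, p=0.30.
P(Y=13) = C(12,2) · p^3 · (1−p)^10
= 66 · 0.027 · 0.028248 = 0.050337

0.0503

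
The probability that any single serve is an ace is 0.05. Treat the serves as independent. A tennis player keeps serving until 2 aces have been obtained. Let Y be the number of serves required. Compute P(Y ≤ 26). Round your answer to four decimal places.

Finishing within 26 serves ⇔ at least 2 successes in the first 26. With X ~ Binomial(26, 0.05), P(Y ≤ 26) = 1 − P(X ≤ 1).
  k=0: C(26,0)·0.05^0·0.95^26 = 0.263520
  k=1: C(26,1)·0.05^1·0.95^25 = 0.360606
1 − 0.624127 = 0.375873

0.3759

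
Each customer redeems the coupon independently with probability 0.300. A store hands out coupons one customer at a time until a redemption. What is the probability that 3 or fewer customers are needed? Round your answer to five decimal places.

Y = number of customers to the first success; geometric, p = 0.30.
P(Y ≤ 3) = 1 − (1−p)^3 = 1 − 0.3430000 = 0.6570000

0.65700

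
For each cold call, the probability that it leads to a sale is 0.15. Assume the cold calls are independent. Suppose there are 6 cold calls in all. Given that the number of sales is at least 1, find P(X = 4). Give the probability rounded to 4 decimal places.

0.0088

X ~ Binomial(6, 0.15). Want P(X=4 | X≥1) = P(X=4) / P(X≥1).
P(X=4) = C(6,4)·0.15^4·0.85^2 = 0.005486
P(X≥1) = 1 − 0.377150 = 0.622850
Ratio = 0.005486 / 0.622850 = 0.008809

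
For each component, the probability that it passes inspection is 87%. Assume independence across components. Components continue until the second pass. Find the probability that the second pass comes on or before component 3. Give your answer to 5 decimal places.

Finishing within 3 components ⇔ at least 2 successes in the first 3. With X ~ Binomial(3, 0.87), P(Y ≤ 3) = 1 − P(X ≤ 1).
  k=0: C(3,0)·0.87^0·0.13^3 = 0.0021970
  k=1: C(3,1)·0.87^1·0.13^2 = 0.0441090
1 − 0.0463060 = 0.9536940

0.95369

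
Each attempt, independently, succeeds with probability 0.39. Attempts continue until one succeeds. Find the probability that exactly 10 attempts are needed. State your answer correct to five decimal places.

Geometric (trials to first success), p = 0.39.
P(Y = 10) = (1−p)^9 · p = 0.011694 · 0.39 = 0.0045607

0.00456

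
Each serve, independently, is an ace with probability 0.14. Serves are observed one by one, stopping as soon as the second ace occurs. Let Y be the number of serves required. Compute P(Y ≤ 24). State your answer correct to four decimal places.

0.8685

Finishing within 24 serves ⇔ at least 2 successes in the first 24. With X ~ Binomial(24, 0.14), P(Y ≤ 24) = 1 − P(X ≤ 1).
  k=0: C(24,0)·0.14^0·0.86^24 = 0.026789
  k=1: C(24,1)·0.14^1·0.86^23 = 0.104666
1 − 0.131455 = 0.868545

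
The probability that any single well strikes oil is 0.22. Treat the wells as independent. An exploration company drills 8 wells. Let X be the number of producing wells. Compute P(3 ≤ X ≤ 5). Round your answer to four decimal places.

0.2466

X ~ Binomial(8, 0.22); P(3 ≤ X ≤ 5) = Σ C(8,k) p^k (1−p)^(8−k) over k:
  k=3: C(8,3)·0.22^3·0.78^5 = 0.172159
  k=4: C(8,4)·0.22^4·0.78^4 = 0.060697
  k=5: C(8,5)·0.22^5·0.78^3 = 0.013696
Total = 0.246551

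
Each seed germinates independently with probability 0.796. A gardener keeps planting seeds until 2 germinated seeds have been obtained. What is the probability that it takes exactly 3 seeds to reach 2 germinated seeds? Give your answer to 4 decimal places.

0.2585

Y = trial on which the second success occurs; negative binomial, r=2, p=0.796.
P(Y=3) = C(2,1) · p^2 · (1−p)^1
= 2 · 0.63362 · 0.204 = 0.258515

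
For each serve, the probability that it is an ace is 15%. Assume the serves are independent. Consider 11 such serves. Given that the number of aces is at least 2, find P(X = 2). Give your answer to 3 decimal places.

0.564

X ~ Binomial(11, 0.15). Want P(X=2 | X≥2) = P(X=2) / P(X≥2).
P(X=2) = C(11,2)·0.15^2·0.85^9 = 0.28663
P(X≥2) = 1 − 0.16734 − 0.32484 = 0.50781
Ratio = 0.28663 / 0.50781 = 0.56443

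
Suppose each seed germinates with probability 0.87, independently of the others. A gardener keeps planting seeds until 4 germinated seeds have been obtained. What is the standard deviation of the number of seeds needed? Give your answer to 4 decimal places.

0.8289

Y = total seeds until the fourth success; negative binomial with r=4, p=0.87.
SD(Y) = √[r(1−p)/p²] = √(0.687013) = 0.828862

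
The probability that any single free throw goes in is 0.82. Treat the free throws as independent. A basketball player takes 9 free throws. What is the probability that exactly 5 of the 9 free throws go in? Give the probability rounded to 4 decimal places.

X ~ Binomial(n=9, p=0.82).
P(X=5) = C(9,5) · p^5 · (1−p)^4
= 126 · 0.37074 · 0.0010498 = 0.049038

0.0490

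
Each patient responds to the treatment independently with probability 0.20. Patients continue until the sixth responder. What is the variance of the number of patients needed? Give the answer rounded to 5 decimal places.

120.00000

Y = total patients until the sixth success; negative binomial with r=6, p=0.20.
Var(Y) = r(1−p)/p² = 6·0.80 / 0.20² = 120.0000000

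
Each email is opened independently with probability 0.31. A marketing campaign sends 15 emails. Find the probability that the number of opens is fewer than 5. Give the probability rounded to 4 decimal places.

X ~ Binomial(15, 0.31); P(X ≤ 4) = Σ C(15,k) p^k (1−p)^(15−k) over k:
  k=0: C(15,0)·0.31^0·0.69^15 = 0.003826
  k=1: C(15,1)·0.31^1·0.69^14 = 0.025783
  k=2: C(15,2)·0.31^2·0.69^13 = 0.081087
  k=3: C(15,3)·0.31^3·0.69^12 = 0.157865
  k=4: C(15,4)·0.31^4·0.69^11 = 0.212774
Total = 0.481336

0.4813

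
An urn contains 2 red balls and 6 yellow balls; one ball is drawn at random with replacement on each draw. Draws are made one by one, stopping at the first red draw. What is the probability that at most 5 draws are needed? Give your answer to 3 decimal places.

0.763

Y = number of draws to the first success; geometric, p = 0.25.
P(Y ≤ 5) = 1 − (1−p)^5 = 1 − 0.23730 = 0.76270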